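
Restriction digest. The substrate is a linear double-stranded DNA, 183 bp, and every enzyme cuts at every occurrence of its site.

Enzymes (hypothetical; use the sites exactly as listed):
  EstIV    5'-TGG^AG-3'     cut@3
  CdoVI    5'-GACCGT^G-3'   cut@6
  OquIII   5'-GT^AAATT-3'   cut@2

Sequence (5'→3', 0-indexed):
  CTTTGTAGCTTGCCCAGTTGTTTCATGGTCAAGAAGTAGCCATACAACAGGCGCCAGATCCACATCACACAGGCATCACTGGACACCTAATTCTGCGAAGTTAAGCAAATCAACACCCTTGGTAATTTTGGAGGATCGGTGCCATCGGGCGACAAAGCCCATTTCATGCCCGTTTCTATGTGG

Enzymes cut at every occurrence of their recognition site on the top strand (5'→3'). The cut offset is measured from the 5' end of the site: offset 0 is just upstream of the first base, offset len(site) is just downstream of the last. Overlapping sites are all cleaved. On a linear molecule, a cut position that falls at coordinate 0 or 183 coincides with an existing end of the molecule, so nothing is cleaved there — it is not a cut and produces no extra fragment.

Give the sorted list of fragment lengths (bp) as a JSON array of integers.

Per-enzyme occurrences:
  EstIV TGGAG/3: at [128] ⇒ [131]
  CdoVI (GACCGTG, off=6): no sites
  OquIII (GTAAATT, off=2): no sites

Pooled cuts: [131]

Fragments:
  [0,131): 131 bp
  [131,183): 52 bp

[52,131]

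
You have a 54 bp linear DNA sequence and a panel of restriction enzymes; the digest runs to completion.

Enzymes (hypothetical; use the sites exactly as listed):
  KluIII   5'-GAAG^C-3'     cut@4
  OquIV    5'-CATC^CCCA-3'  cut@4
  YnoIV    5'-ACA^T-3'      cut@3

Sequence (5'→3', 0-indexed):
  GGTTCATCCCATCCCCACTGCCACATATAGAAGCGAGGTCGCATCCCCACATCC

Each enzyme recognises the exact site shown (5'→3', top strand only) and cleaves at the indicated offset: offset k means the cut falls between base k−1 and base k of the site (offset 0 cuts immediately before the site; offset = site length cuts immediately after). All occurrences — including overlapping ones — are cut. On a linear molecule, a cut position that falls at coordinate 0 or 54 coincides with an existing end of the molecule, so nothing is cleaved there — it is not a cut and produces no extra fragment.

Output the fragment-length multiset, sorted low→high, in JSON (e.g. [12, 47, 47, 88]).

Site scan:
  KluIII (GAAGC, off=4): starts [29] → cuts [33]
  OquIV (CATCCCCA, off=4): starts [9, 41] → cuts [13, 45]
  YnoIV (ACAT, off=3): starts [22, 48] → cuts [25, 51]

All cut coordinates (distinct, sorted): [13, 25, 33, 45, 51]

Fragments:
  [0,13): 13 bp
  [13,25): 12 bp
  [25,33): 8 bp
  [33,45): 12 bp
  [45,51): 6 bp
  [51,54): 3 bp

[3,6,8,12,12,13]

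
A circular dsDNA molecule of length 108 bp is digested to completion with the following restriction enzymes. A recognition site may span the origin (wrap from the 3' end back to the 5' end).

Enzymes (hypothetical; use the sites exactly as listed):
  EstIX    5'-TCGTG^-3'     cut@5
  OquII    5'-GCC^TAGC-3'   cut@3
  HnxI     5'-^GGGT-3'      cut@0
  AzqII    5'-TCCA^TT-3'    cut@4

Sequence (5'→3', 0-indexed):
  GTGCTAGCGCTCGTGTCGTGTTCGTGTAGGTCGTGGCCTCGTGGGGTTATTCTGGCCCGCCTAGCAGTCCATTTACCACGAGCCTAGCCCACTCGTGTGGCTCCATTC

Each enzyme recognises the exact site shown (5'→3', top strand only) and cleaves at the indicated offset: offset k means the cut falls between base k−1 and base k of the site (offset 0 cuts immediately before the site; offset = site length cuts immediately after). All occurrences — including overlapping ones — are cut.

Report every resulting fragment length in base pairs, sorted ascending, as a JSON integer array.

[5,6,6,8,8,9,10,12,13,13,18]

Per-enzyme occurrences:
  EstIX TCGTG/5: at [10, 15, 21, 30, 38, 92, 106] ⇒ [3, 15, 20, 26, 35, 43, 97]
  OquII GCCTAGC/3: at [58, 81] ⇒ [61, 84]
  HnxI GGGT/0: at [43] ⇒ [43]
  AzqII TCCATT/4: at [67, 101] ⇒ [71, 105]

Pooled cuts: [3, 15, 20, 26, 35, 43, 61, 71, 84, 97, 105]

Fragments:
  3→15: 12 bp
  15→20: 5 bp
  20→26: 6 bp
  26→35: 9 bp
  35→43: 8 bp
  43→61: 18 bp
  61→71: 10 bp
  71→84: 13 bp
  84→97: 13 bp
  97→105: 8 bp
  105→3 (wrap): 108-105+3 = 6 bp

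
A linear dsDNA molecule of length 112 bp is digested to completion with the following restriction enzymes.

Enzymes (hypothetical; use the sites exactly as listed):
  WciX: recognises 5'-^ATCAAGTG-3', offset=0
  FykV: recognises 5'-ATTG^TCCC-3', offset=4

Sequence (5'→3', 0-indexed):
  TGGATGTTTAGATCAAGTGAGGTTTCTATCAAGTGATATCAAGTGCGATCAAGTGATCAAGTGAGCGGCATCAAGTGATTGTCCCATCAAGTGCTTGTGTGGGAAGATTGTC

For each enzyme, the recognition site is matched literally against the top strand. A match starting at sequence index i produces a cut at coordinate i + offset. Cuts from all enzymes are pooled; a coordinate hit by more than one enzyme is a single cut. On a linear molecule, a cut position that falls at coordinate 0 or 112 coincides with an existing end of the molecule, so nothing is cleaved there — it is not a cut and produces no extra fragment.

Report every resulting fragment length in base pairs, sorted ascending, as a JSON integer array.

[4,8,10,10,11,12,14,16,27]

Scan for sites:
  WciX ATCAAGTG/0: at [11, 27, 37, 47, 55, 69, 85] ⇒ [11, 27, 37, 47, 55, 69, 85]
  FykV ATTGTCCC/4: at [77] ⇒ [81]

All cut coordinates (distinct, sorted): [11, 27, 37, 47, 55, 69, 81, 85]

Fragments:
  [0,11): 11 bp
  [11,27): 16 bp
  [27,37): 10 bp
  [37,47): 10 bp
  [47,55): 8 bp
  [55,69): 14 bp
  [69,81): 12 bp
  [81,85): 4 bp
  [85,112): 27 bp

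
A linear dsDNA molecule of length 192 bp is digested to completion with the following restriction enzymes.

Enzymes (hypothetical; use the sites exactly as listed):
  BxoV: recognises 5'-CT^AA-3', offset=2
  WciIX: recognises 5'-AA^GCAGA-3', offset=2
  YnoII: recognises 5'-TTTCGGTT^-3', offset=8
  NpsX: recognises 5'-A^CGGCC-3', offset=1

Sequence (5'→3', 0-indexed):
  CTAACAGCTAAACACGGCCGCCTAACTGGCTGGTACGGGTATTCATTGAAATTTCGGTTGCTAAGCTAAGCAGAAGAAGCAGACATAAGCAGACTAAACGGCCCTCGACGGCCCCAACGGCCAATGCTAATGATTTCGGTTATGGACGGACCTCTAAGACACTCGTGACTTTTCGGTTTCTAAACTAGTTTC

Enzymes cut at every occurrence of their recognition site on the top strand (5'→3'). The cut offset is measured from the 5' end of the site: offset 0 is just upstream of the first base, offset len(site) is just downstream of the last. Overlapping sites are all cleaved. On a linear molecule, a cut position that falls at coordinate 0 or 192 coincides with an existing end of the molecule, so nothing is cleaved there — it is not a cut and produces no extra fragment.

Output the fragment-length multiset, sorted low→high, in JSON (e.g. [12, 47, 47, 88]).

[2,2,3,3,3,5,5,7,7,9,9,9,10,10,11,11,13,14,23,36]

Site scan:
  BxoV CTAA/2: at [0, 7, 21, 60, 65, 93, 126, 153, 179] ⇒ [2, 9, 23, 62, 67, 95, 128, 155, 181]
  WciIX AAGCAGA/2: at [67, 76, 86] ⇒ [69, 78, 88]
  YnoII TTTCGGTT/8: at [51, 133, 170] ⇒ [59, 141, 178]
  NpsX ACGGCC/1: at [13, 97, 107, 116] ⇒ [14, 98, 108, 117]

Pooled cuts: [2, 9, 14, 23, 59, 62, 67, 69, 78, 88, 95, 98, 108, 117, 128, 141, 155, 178, 181]

Fragments:
  [0,2): 2 bp
  [2,9): 7 bp
  [9,14): 5 bp
  [14,23): 9 bp
  [23,59): 36 bp
  [59,62): 3 bp
  [62,67): 5 bp
  [67,69): 2 bp
  [69,78): 9 bp
  [78,88): 10 bp
  [88,95): 7 bp
  [95,98): 3 bp
  [98,108): 10 bp
  [108,117): 9 bp
  [117,128): 11 bp
  [128,141): 13 bp
  [141,155): 14 bp
  [155,178): 23 bp
  [178,181): 3 bp
  [181,192): 11 bp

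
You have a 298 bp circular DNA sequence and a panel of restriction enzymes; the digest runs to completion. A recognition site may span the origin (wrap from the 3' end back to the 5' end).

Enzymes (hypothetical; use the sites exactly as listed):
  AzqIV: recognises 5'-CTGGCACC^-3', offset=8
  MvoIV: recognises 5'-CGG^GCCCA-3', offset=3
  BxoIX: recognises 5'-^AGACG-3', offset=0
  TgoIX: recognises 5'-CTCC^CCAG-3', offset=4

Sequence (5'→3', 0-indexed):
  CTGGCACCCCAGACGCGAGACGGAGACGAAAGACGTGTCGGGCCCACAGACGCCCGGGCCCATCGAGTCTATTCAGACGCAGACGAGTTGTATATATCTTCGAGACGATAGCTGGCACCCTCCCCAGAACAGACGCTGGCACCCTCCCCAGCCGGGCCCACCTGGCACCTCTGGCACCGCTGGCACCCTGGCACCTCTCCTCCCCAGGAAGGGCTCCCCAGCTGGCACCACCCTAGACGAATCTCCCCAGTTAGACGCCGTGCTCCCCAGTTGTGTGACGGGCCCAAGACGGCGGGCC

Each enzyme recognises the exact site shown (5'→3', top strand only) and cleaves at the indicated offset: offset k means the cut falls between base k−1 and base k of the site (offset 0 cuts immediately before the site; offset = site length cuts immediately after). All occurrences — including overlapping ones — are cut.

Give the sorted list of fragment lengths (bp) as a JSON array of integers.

Scan for sites:
  AzqIV CTGGCACC/8: at [0, 111, 135, 161, 170, 179, 187, 221] ⇒ [8, 119, 143, 169, 178, 187, 195, 229]
  MvoIV CGGGCCCA/3: at [38, 54, 152, 278] ⇒ [41, 57, 155, 281]
  BxoIX AGACG/0: at [10, 17, 23, 30, 47, 74, 80, 102, 130, 234, 252, 286] ⇒ [10, 17, 23, 30, 47, 74, 80, 102, 130, 234, 252, 286]
  TgoIX CTCCCCAG/4: at [119, 143, 199, 213, 242, 262] ⇒ [123, 147, 203, 217, 246, 266]

Pooled cuts: [8, 10, 17, 23, 30, 41, 47, 57, 74, 80, 102, 119, 123, 130, 143, 147, 155, 169, 178, 187, 195, 203, 217, 229, 234, 246, 252, 266, 281, 286]

Fragments:
  8→10: 2 bp
  10→17: 7 bp
  17→23: 6 bp
  23→30: 7 bp
  30→41: 11 bp
  41→47: 6 bp
  47→57: 10 bp
  57→74: 17 bp
  74→80: 6 bp
  80→102: 22 bp
  102→119: 17 bp
  119→123: 4 bp
  123→130: 7 bp
  130→143: 13 bp
  143→147: 4 bp
  147→155: 8 bp
  155→169: 14 bp
  169→178: 9 bp
  178→187: 9 bp
  187→195: 8 bp
  195→203: 8 bp
  203→217: 14 bp
  217→229: 12 bp
  229→234: 5 bp
  234→246: 12 bp
  246→252: 6 bp
  252→266: 14 bp
  266→281: 15 bp
  281→286: 5 bp
  286→8 (wrap): 298-286+8 = 20 bp

[2,4,4,5,5,6,6,6,6,7,7,7,8,8,8,9,9,10,11,12,12,13,14,14,14,15,17,17,20,22]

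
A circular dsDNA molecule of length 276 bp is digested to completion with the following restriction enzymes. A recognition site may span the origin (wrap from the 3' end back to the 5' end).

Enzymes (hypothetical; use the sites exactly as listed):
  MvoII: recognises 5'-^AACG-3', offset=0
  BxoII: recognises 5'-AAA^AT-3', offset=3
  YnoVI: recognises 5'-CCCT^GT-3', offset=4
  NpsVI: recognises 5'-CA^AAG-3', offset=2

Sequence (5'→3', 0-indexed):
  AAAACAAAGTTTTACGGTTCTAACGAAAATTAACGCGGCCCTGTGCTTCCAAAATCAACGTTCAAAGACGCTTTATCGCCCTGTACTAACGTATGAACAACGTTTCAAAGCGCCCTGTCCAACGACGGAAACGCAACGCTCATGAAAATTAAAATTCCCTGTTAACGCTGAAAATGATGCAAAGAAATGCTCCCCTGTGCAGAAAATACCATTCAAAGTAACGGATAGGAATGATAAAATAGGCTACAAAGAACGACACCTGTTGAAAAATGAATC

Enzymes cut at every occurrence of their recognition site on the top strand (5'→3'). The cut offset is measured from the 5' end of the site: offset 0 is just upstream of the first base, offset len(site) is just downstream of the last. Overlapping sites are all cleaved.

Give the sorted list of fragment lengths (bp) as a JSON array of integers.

[3,3,3,3,4,4,5,5,6,7,7,8,8,9,9,9,9,10,10,10,11,11,11,13,13,15,15,18,18,19]

Scan for sites:
  MvoII (AACG, off=0): starts [21, 31, 56, 87, 98, 120, 129, 134, 163, 219, 251] → cuts [21, 31, 56, 87, 98, 120, 129, 134, 163, 219, 251]
  BxoII (AAAAT, off=3): starts [25, 50, 144, 150, 170, 202, 235, 266] → cuts [28, 53, 147, 153, 173, 205, 238, 269]
  YnoVI (CCCTGT, off=4): starts [38, 78, 112, 156, 192] → cuts [42, 82, 116, 160, 196]
  NpsVI (CAAAG, off=2): starts [4, 62, 105, 179, 213, 246] → cuts [6, 64, 107, 181, 215, 248]

All cut coordinates (distinct, sorted): [6, 21, 28, 31, 42, 53, 56, 64, 82, 87, 98, 107, 116, 120, 129, 134, 147, 153, 160, 163, 173, 181, 196, 205, 215, 219, 238, 248, 251, 269]

Fragments:
  6→21: 15 bp
  21→28: 7 bp
  28→31: 3 bp
  31→42: 11 bp
  42→53: 11 bp
  53→56: 3 bp
  56→64: 8 bp
  64→82: 18 bp
  82→87: 5 bp
  87→98: 11 bp
  98→107: 9 bp
  107→116: 9 bp
  116→120: 4 bp
  120→129: 9 bp
  129→134: 5 bp
  134→147: 13 bp
  147→153: 6 bp
  153→160: 7 bp
  160→163: 3 bp
  163→173: 10 bp
  173→181: 8 bp
  181→196: 15 bp
  196→205: 9 bp
  205→215: 10 bp
  215→219: 4 bp
  219→238: 19 bp
  238→248: 10 bp
  248→251: 3 bp
  251→269: 18 bp
  269→6 (wrap): 276-269+6 = 13 bp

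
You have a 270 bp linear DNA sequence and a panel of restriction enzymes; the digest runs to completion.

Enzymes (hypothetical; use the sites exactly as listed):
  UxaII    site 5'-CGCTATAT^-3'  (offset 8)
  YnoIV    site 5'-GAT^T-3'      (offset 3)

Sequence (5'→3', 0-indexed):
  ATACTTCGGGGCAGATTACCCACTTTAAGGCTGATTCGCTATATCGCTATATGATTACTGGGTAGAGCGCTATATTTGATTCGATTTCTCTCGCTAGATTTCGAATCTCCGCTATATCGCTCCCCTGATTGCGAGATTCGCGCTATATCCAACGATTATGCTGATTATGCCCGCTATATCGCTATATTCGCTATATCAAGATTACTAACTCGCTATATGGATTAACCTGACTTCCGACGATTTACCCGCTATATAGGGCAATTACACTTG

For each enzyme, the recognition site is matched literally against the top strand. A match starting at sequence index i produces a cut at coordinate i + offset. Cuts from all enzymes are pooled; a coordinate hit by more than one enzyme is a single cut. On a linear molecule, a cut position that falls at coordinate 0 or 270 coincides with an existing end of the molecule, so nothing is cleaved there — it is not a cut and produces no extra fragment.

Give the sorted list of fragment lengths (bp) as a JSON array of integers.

[3,4,5,5,6,8,8,8,8,9,9,9,11,12,13,14,14,16,16,16,18,19,19,20]

Per-enzyme occurrences:
  UxaII CGCTATAT/8: at [36, 44, 67, 109, 140, 171, 179, 188, 210, 246] ⇒ [44, 52, 75, 117, 148, 179, 187, 196, 218, 254]
  YnoIV GATT/3: at [13, 32, 52, 77, 82, 96, 126, 134, 153, 162, 199, 219, 238] ⇒ [16, 35, 55, 80, 85, 99, 129, 137, 156, 165, 202, 222, 241]

All cut coordinates (distinct, sorted): [16, 35, 44, 52, 55, 75, 80, 85, 99, 117, 129, 137, 148, 156, 165, 179, 187, 196, 202, 218, 222, 241, 254]

Fragments:
  [0,16): 16 bp
  [16,35): 19 bp
  [35,44): 9 bp
  [44,52): 8 bp
  [52,55): 3 bp
  [55,75): 20 bp
  [75,80): 5 bp
  [80,85): 5 bp
  [85,99): 14 bp
  [99,117): 18 bp
  [117,129): 12 bp
  [129,137): 8 bp
  [137,148): 11 bp
  [148,156): 8 bp
  [156,165): 9 bp
  [165,179): 14 bp
  [179,187): 8 bp
  [187,196): 9 bp
  [196,202): 6 bp
  [202,218): 16 bp
  [218,222): 4 bp
  [222,241): 19 bp
  [241,254): 13 bp
  [254,270): 16 bp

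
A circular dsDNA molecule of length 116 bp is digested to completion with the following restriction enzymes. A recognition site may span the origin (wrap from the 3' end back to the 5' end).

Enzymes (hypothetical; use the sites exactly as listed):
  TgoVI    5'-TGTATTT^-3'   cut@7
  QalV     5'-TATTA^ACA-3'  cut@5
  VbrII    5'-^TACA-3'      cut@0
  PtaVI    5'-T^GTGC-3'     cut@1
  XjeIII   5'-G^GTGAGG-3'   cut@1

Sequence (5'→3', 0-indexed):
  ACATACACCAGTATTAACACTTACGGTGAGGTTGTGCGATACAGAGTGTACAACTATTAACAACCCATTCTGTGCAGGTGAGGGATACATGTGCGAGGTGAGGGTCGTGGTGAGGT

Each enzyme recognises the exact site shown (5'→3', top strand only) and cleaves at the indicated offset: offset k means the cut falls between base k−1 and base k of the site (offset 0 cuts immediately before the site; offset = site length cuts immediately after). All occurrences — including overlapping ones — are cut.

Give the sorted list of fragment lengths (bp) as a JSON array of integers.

[4,5,6,6,6,7,8,8,9,9,11,12,12,13]

Scan for sites:
  TgoVI (TGTATTT, off=7): no sites
  QalV (TATTAACA, off=5): starts [11, 54] → cuts [16, 59]
  VbrII (TACA, off=0): starts [3, 39, 48, 85, 115] → cuts [3, 39, 48, 85, 115]
  PtaVI (TGTGC, off=1): starts [32, 70, 89] → cuts [33, 71, 90]
  XjeIII (GGTGAGG, off=1): starts [24, 76, 96, 108] → cuts [25, 77, 97, 109]

Pooled cuts: [3, 16, 25, 33, 39, 48, 59, 71, 77, 85, 90, 97, 109, 115]

Fragments:
  3→16: 13 bp
  16→25: 9 bp
  25→33: 8 bp
  33→39: 6 bp
  39→48: 9 bp
  48→59: 11 bp
  59→71: 12 bp
  71→77: 6 bp
  77→85: 8 bp
  85→90: 5 bp
  90→97: 7 bp
  97→109: 12 bp
  109→115: 6 bp
  115→3 (wrap): 116-115+3 = 4 bp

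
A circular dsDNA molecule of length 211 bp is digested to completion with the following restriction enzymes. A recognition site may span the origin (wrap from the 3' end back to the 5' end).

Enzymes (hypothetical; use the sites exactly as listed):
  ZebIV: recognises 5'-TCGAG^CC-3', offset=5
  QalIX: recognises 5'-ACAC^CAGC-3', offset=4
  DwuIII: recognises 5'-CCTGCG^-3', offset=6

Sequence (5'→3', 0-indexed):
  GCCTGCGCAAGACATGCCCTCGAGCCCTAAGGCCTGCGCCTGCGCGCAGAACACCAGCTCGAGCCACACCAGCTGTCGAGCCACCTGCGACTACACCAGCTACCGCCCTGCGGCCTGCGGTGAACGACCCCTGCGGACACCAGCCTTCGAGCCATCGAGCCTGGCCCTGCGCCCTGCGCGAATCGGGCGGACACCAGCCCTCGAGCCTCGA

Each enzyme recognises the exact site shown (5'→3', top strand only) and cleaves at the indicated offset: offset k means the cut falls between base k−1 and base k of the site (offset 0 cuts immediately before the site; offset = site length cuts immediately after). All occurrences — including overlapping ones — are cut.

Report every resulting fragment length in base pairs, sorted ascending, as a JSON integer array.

Site scan:
  ZebIV TCGAGCC/5: at [19, 58, 75, 146, 154, 200, 207] ⇒ [1, 24, 63, 80, 151, 159, 205]
  QalIX ACACCAGC/4: at [50, 65, 92, 136, 190] ⇒ [54, 69, 96, 140, 194]
  DwuIII CCTGCG/6: at [1, 32, 38, 83, 106, 113, 129, 165, 172] ⇒ [7, 38, 44, 89, 112, 119, 135, 171, 178]

Pooled cuts: [1, 7, 24, 38, 44, 54, 63, 69, 80, 89, 96, 112, 119, 135, 140, 151, 159, 171, 178, 194, 205]

Fragments:
  1→7: 6 bp
  7→24: 17 bp
  24→38: 14 bp
  38→44: 6 bp
  44→54: 10 bp
  54→63: 9 bp
  63→69: 6 bp
  69→80: 11 bp
  80→89: 9 bp
  89→96: 7 bp
  96→112: 16 bp
  112→119: 7 bp
  119→135: 16 bp
  135→140: 5 bp
  140→151: 11 bp
  151→159: 8 bp
  159→171: 12 bp
  171→178: 7 bp
  178→194: 16 bp
  194→205: 11 bp
  205→1 (wrap): 211-205+1 = 7 bp

[5,6,6,6,7,7,7,7,8,9,9,10,11,11,11,12,14,16,16,16,17]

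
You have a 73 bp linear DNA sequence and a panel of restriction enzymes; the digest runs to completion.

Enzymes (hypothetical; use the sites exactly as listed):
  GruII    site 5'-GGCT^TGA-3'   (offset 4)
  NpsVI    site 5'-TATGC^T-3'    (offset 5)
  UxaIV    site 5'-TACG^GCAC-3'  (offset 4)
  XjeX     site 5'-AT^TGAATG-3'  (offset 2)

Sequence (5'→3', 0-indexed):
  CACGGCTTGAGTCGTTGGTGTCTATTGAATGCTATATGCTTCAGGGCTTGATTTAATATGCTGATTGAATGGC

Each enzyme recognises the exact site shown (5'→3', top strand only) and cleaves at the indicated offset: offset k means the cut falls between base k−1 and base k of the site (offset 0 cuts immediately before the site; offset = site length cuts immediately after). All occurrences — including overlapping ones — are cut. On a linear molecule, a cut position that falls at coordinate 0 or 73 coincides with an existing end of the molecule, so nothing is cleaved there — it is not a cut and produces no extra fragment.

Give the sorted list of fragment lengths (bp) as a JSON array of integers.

[4,7,8,9,13,14,18]

Per-enzyme occurrences:
  GruII GGCTTGA/4: at [3, 44] ⇒ [7, 48]
  NpsVI TATGCT/5: at [34, 56] ⇒ [39, 61]
  UxaIV (TACGGCAC, off=4): no sites
  XjeX ATTGAATG/2: at [23, 63] ⇒ [25, 65]

Pooled cuts: [7, 25, 39, 48, 61, 65]

Fragment lengths:
  [0,7): 7 bp
  [7,25): 18 bp
  [25,39): 14 bp
  [39,48): 9 bp
  [48,61): 13 bp
  [61,65): 4 bp
  [65,73): 8 bp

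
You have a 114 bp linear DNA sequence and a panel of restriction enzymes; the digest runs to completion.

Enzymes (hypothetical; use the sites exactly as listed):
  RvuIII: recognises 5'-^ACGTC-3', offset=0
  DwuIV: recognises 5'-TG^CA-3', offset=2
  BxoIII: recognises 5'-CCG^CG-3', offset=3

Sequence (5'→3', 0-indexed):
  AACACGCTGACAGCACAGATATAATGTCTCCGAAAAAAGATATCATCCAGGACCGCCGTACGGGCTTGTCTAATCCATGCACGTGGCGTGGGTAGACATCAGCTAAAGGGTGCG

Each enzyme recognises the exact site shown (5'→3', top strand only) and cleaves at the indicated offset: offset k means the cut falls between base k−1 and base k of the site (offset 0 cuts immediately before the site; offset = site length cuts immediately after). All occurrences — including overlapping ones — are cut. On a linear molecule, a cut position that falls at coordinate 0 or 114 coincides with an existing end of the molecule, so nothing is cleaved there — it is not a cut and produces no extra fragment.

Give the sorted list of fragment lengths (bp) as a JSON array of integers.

Site scan:
  RvuIII (ACGTC, off=0): no sites
  DwuIV TGCA/2: at [77] ⇒ [79]
  BxoIII (CCGCG, off=3): no sites

Pooled cuts: [79]

Fragment lengths:
  [0,79): 79 bp
  [79,114): 35 bp

[35,79]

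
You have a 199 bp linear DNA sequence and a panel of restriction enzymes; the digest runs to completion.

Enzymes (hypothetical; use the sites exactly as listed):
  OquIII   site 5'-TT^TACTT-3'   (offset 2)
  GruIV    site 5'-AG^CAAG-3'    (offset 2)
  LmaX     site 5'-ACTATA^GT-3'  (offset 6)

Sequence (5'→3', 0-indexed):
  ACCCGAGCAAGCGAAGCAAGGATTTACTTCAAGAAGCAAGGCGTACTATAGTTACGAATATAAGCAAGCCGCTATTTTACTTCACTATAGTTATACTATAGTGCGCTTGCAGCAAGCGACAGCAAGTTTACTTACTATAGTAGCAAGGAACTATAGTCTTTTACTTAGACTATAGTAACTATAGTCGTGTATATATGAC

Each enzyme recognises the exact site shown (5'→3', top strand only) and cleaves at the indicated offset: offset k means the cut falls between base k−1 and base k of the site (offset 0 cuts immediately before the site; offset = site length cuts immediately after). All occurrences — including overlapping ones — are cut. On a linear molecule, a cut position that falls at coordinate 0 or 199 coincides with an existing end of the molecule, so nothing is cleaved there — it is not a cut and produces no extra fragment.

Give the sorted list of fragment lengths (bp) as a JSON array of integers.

Site scan:
  OquIII (TTTACTT, off=2): starts [22, 75, 126, 159] → cuts [24, 77, 128, 161]
  GruIV (AGCAAG, off=2): starts [5, 14, 34, 62, 110, 120, 141] → cuts [7, 16, 36, 64, 112, 122, 143]
  LmaX (ACTATAGT, off=6): starts [44, 83, 94, 133, 149, 168, 177] → cuts [50, 89, 100, 139, 155, 174, 183]

All cut coordinates (distinct, sorted): [7, 16, 24, 36, 50, 64, 77, 89, 100, 112, 122, 128, 139, 143, 155, 161, 174, 183]

Fragments:
  [0,7): 7 bp
  [7,16): 9 bp
  [16,24): 8 bp
  [24,36): 12 bp
  [36,50): 14 bp
  [50,64): 14 bp
  [64,77): 13 bp
  [77,89): 12 bp
  [89,100): 11 bp
  [100,112): 12 bp
  [112,122): 10 bp
  [122,128): 6 bp
  [128,139): 11 bp
  [139,143): 4 bp
  [143,155): 12 bp
  [155,161): 6 bp
  [161,174): 13 bp
  [174,183): 9 bp
  [183,199): 16 bp

[4,6,6,7,8,9,9,10,11,11,12,12,12,12,13,13,14,14,16]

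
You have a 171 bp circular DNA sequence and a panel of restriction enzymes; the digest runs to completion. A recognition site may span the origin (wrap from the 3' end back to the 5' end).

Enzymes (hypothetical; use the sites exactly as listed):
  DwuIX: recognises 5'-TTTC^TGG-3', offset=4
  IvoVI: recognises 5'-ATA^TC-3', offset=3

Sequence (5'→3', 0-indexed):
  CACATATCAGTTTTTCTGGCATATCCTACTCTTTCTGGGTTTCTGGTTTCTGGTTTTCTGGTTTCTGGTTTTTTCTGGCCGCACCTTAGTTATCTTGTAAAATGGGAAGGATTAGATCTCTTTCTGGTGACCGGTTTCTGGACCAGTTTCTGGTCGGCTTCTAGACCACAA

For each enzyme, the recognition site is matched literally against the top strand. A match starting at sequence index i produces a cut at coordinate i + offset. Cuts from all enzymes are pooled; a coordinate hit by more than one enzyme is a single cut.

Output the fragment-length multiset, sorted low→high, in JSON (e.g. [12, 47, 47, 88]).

[7,7,7,8,8,10,10,12,12,14,27,49]

Site scan:
  DwuIX (TTTCTGG, off=4): starts [12, 31, 39, 46, 54, 61, 71, 120, 134, 146] → cuts [16, 35, 43, 50, 58, 65, 75, 124, 138, 150]
  IvoVI (ATATC, off=3): starts [3, 20] → cuts [6, 23]

Pooled cuts: [6, 16, 23, 35, 43, 50, 58, 65, 75, 124, 138, 150]

Fragment lengths:
  6→16: 10 bp
  16→23: 7 bp
  23→35: 12 bp
  35→43: 8 bp
  43→50: 7 bp
  50→58: 8 bp
  58→65: 7 bp
  65→75: 10 bp
  75→124: 49 bp
  124→138: 14 bp
  138→150: 12 bp
  150→6 (wrap): 171-150+6 = 27 bp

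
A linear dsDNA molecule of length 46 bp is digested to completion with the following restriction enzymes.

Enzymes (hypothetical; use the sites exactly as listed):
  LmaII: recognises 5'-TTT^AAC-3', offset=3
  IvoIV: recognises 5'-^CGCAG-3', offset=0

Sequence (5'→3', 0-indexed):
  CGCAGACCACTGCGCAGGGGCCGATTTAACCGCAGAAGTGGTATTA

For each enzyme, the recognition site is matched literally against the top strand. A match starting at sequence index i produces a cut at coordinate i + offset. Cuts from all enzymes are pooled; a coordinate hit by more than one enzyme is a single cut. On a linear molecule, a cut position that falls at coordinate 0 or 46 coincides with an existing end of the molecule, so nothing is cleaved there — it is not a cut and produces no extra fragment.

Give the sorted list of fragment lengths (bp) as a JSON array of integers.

Per-enzyme occurrences:
  LmaII TTTAAC/3: at [24] ⇒ [27]
  IvoIV CGCAG/0: at [0, 12, 30] ⇒ [12, 30] (position 0 is a terminus of the linear molecule — no cut)

Pooled cuts: [12, 27, 30]

Fragments:
  [0,12): 12 bp
  [12,27): 15 bp
  [27,30): 3 bp
  [30,46): 16 bp

[3,12,15,16]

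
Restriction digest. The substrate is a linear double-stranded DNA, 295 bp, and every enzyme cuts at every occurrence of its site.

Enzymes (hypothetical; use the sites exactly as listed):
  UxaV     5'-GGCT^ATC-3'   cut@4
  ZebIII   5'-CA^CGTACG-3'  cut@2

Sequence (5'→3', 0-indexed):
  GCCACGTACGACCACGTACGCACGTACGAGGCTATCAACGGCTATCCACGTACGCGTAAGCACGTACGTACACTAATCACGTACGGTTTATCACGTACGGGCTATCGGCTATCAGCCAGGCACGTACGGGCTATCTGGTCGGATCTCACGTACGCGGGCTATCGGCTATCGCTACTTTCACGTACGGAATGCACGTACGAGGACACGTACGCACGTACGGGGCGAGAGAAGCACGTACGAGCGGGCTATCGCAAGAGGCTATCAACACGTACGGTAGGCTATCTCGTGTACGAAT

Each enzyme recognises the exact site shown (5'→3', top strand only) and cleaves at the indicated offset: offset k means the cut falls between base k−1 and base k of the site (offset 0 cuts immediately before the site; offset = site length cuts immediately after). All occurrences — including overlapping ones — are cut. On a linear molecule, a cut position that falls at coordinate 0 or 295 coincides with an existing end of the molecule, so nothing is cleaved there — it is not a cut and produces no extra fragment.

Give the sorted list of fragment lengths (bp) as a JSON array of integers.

[4,5,7,7,7,8,8,10,10,10,10,11,12,12,12,13,13,13,13,14,14,14,15,16,17,20]

Site scan:
  UxaV (GGCTATC, off=4): starts [29, 39, 99, 106, 128, 156, 163, 243, 256, 276] → cuts [33, 43, 103, 110, 132, 160, 167, 247, 260, 280]
  ZebIII (CACGTACG, off=2): starts [2, 12, 20, 46, 60, 77, 91, 120, 146, 178, 191, 203, 211, 231, 265] → cuts [4, 14, 22, 48, 62, 79, 93, 122, 148, 180, 193, 205, 213, 233, 267]

Pooled cuts: [4, 14, 22, 33, 43, 48, 62, 79, 93, 103, 110, 122, 132, 148, 160, 167, 180, 193, 205, 213, 233, 247, 260, 267, 280]

Fragment lengths:
  [0,4): 4 bp
  [4,14): 10 bp
  [14,22): 8 bp
  [22,33): 11 bp
  [33,43): 10 bp
  [43,48): 5 bp
  [48,62): 14 bp
  [62,79): 17 bp
  [79,93): 14 bp
  [93,103): 10 bp
  [103,110): 7 bp
  [110,122): 12 bp
  [122,132): 10 bp
  [132,148): 16 bp
  [148,160): 12 bp
  [160,167): 7 bp
  [167,180): 13 bp
  [180,193): 13 bp
  [193,205): 12 bp
  [205,213): 8 bp
  [213,233): 20 bp
  [233,247): 14 bp
  [247,260): 13 bp
  [260,267): 7 bp
  [267,280): 13 bp
  [280,295): 15 bp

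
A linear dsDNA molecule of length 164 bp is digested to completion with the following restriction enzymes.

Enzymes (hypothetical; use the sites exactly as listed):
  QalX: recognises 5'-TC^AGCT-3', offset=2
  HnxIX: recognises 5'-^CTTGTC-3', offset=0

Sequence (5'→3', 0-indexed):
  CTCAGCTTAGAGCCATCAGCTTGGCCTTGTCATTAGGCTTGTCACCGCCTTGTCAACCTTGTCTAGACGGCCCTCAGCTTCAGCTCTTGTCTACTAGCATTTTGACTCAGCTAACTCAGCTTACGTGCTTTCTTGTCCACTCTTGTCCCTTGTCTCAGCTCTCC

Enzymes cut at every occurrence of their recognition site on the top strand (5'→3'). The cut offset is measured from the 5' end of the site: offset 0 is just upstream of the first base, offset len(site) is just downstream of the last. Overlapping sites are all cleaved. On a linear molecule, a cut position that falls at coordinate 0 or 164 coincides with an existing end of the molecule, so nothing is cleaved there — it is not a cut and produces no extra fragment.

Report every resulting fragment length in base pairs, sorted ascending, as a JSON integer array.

Scan for sites:
  QalX TCAGCT/2: at [1, 15, 73, 79, 106, 115, 154] ⇒ [3, 17, 75, 81, 108, 117, 156]
  HnxIX CTTGTC/0: at [25, 37, 48, 57, 85, 131, 141, 148] ⇒ [25, 37, 48, 57, 85, 131, 141, 148]

Pooled cuts: [3, 17, 25, 37, 48, 57, 75, 81, 85, 108, 117, 131, 141, 148, 156]

Fragments:
  [0,3): 3 bp
  [3,17): 14 bp
  [17,25): 8 bp
  [25,37): 12 bp
  [37,48): 11 bp
  [48,57): 9 bp
  [57,75): 18 bp
  [75,81): 6 bp
  [81,85): 4 bp
  [85,108): 23 bp
  [108,117): 9 bp
  [117,131): 14 bp
  [131,141): 10 bp
  [141,148): 7 bp
  [148,156): 8 bp
  [156,164): 8 bp

[3,4,6,7,8,8,8,9,9,10,11,12,14,14,18,23]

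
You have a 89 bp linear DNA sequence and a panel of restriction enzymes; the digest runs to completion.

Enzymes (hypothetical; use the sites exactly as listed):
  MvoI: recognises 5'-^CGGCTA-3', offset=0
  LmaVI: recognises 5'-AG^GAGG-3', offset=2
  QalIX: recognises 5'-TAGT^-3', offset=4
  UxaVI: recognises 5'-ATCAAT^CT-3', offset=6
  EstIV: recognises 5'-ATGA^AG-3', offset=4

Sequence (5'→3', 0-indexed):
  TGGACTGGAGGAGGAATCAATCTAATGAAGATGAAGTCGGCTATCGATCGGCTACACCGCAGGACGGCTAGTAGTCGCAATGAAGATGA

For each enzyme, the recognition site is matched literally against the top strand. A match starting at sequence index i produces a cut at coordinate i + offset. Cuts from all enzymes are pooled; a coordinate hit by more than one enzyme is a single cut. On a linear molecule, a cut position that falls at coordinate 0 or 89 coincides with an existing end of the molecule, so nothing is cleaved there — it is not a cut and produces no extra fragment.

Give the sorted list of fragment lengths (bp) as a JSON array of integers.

[3,3,6,6,7,8,8,10,11,11,16]

Scan for sites:
  MvoI CGGCTA/0: at [37, 48, 64] ⇒ [37, 48, 64]
  LmaVI AGGAGG/2: at [8] ⇒ [10]
  QalIX TAGT/4: at [68, 71] ⇒ [72, 75]
  UxaVI ATCAATCT/6: at [15] ⇒ [21]
  EstIV ATGAAG/4: at [24, 30, 79] ⇒ [28, 34, 83]

All cut coordinates (distinct, sorted): [10, 21, 28, 34, 37, 48, 64, 72, 75, 83]

Fragment lengths:
  [0,10): 10 bp
  [10,21): 11 bp
  [21,28): 7 bp
  [28,34): 6 bp
  [34,37): 3 bp
  [37,48): 11 bp
  [48,64): 16 bp
  [64,72): 8 bp
  [72,75): 3 bp
  [75,83): 8 bp
  [83,89): 6 bp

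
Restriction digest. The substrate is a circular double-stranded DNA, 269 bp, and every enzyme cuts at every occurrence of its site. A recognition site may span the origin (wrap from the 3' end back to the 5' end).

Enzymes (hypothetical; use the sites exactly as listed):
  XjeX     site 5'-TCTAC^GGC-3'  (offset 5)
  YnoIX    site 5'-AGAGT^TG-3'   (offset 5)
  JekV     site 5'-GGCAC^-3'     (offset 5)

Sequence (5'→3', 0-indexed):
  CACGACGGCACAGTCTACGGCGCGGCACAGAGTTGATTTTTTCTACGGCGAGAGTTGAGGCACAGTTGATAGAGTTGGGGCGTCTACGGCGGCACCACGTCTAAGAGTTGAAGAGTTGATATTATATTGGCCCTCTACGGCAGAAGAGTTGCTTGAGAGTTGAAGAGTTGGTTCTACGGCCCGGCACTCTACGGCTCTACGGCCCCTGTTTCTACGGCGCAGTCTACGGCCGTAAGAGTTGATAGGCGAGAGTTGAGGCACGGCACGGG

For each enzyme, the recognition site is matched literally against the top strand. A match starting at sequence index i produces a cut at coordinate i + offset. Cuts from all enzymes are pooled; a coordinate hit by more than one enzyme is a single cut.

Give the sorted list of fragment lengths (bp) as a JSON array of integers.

Scan for sites:
  XjeX TCTACGGC/5: at [13, 41, 82, 133, 172, 187, 195, 210, 222] ⇒ [18, 46, 87, 138, 177, 192, 200, 215, 227]
  YnoIX AGAGTTG/5: at [28, 50, 70, 103, 111, 144, 155, 163, 234, 248] ⇒ [33, 55, 75, 108, 116, 149, 160, 168, 239, 253]
  JekV GGCAC/5: at [6, 23, 58, 90, 182, 256, 261, 267] ⇒ [3, 11, 28, 63, 95, 187, 261, 266]

Pooled cuts: [3, 11, 18, 28, 33, 46, 55, 63, 75, 87, 95, 108, 116, 138, 149, 160, 168, 177, 187, 192, 200, 215, 227, 239, 253, 261, 266]

Fragments:
  3→11: 8 bp
  11→18: 7 bp
  18→28: 10 bp
  28→33: 5 bp
  33→46: 13 bp
  46→55: 9 bp
  55→63: 8 bp
  63→75: 12 bp
  75→87: 12 bp
  87→95: 8 bp
  95→108: 13 bp
  108→116: 8 bp
  116→138: 22 bp
  138→149: 11 bp
  149→160: 11 bp
  160→168: 8 bp
  168→177: 9 bp
  177→187: 10 bp
  187→192: 5 bp
  192→200: 8 bp
  200→215: 15 bp
  215→227: 12 bp
  227→239: 12 bp
  239→253: 14 bp
  253→261: 8 bp
  261→266: 5 bp
  266→3 (wrap): 269-266+3 = 6 bp

[5,5,5,6,7,8,8,8,8,8,8,8,9,9,10,10,11,11,12,12,12,12,13,13,14,15,22]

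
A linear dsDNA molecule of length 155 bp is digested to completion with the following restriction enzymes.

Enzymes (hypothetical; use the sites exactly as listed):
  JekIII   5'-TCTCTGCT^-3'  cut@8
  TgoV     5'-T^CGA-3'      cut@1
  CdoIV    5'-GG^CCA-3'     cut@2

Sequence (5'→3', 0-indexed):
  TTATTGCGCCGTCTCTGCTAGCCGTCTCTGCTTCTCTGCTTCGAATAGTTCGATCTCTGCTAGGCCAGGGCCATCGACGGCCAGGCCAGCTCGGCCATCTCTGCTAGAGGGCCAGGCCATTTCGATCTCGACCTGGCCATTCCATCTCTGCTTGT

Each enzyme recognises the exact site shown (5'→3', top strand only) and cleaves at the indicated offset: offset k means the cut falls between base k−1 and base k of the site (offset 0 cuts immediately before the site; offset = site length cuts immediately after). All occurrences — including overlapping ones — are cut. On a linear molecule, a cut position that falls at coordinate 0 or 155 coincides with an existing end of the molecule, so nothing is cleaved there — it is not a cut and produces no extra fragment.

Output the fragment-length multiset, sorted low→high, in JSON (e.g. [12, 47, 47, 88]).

[1,3,3,4,5,5,6,6,6,6,6,8,8,9,9,11,11,13,16,19]

Site scan:
  JekIII TCTCTGCT/8: at [11, 24, 32, 53, 97, 144] ⇒ [19, 32, 40, 61, 105, 152]
  TgoV TCGA/1: at [40, 49, 73, 121, 127] ⇒ [41, 50, 74, 122, 128]
  CdoIV GGCCA/2: at [62, 68, 78, 83, 92, 109, 114, 134] ⇒ [64, 70, 80, 85, 94, 111, 116, 136]

Pooled cuts: [19, 32, 40, 41, 50, 61, 64, 70, 74, 80, 85, 94, 105, 111, 116, 122, 128, 136, 152]

Fragment lengths:
  [0,19): 19 bp
  [19,32): 13 bp
  [32,40): 8 bp
  [40,41): 1 bp
  [41,50): 9 bp
  [50,61): 11 bp
  [61,64): 3 bp
  [64,70): 6 bp
  [70,74): 4 bp
  [74,80): 6 bp
  [80,85): 5 bp
  [85,94): 9 bp
  [94,105): 11 bp
  [105,111): 6 bp
  [111,116): 5 bp
  [116,122): 6 bp
  [122,128): 6 bp
  [128,136): 8 bp
  [136,152): 16 bp
  [152,155): 3 bp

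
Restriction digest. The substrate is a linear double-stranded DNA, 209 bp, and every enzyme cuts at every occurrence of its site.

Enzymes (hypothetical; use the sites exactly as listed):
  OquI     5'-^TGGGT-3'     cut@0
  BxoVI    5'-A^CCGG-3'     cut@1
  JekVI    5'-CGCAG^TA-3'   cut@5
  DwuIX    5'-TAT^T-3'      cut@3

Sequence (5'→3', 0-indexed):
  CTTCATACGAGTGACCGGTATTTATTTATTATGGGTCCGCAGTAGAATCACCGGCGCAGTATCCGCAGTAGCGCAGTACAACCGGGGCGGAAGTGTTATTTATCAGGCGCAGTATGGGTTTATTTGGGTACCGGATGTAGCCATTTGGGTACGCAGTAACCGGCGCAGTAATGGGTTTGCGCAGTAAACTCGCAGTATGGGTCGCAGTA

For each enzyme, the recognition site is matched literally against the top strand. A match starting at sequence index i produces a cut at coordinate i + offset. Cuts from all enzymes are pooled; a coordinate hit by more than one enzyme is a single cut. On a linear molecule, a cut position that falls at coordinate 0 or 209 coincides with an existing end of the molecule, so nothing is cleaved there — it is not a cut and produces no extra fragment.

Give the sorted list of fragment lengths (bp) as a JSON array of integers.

[1,2,2,2,2,3,3,4,4,5,6,7,8,8,9,9,9,9,10,11,11,11,13,13,14,15,18]

Site scan:
  OquI TGGGT/0: at [31, 114, 124, 145, 171, 197] ⇒ [31, 114, 124, 145, 171, 197]
  BxoVI ACCGG/1: at [13, 49, 80, 129, 158] ⇒ [14, 50, 81, 130, 159]
  JekVI CGCAGTA/5: at [37, 54, 63, 71, 107, 151, 163, 179, 190, 202] ⇒ [42, 59, 68, 76, 112, 156, 168, 184, 195, 207]
  DwuIX TATT/3: at [18, 22, 26, 96, 120] ⇒ [21, 25, 29, 99, 123]

Pooled cuts: [14, 21, 25, 29, 31, 42, 50, 59, 68, 76, 81, 99, 112, 114, 123, 124, 130, 145, 156, 159, 168, 171, 184, 195, 197, 207]

Fragment lengths:
  [0,14): 14 bp
  [14,21): 7 bp
  [21,25): 4 bp
  [25,29): 4 bp
  [29,31): 2 bp
  [31,42): 11 bp
  [42,50): 8 bp
  [50,59): 9 bp
  [59,68): 9 bp
  [68,76): 8 bp
  [76,81): 5 bp
  [81,99): 18 bp
  [99,112): 13 bp
  [112,114): 2 bp
  [114,123): 9 bp
  [123,124): 1 bp
  [124,130): 6 bp
  [130,145): 15 bp
  [145,156): 11 bp
  [156,159): 3 bp
  [159,168): 9 bp
  [168,171): 3 bp
  [171,184): 13 bp
  [184,195): 11 bp
  [195,197): 2 bp
  [197,207): 10 bp
  [207,209): 2 bp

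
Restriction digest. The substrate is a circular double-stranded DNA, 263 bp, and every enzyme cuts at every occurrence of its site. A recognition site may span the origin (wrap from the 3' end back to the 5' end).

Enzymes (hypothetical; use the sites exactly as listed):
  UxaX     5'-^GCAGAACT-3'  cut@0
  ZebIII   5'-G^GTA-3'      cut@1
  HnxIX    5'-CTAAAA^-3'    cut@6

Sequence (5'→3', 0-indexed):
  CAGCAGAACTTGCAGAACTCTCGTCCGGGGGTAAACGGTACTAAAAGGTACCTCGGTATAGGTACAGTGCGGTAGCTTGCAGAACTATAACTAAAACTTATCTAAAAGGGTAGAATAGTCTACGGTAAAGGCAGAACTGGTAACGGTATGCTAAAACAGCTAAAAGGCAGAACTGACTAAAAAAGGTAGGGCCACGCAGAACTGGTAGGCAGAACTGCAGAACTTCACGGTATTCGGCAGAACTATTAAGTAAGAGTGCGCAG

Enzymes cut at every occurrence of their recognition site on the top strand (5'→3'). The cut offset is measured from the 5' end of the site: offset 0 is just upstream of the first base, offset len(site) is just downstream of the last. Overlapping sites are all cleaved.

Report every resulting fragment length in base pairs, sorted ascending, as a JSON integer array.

[1,1,2,3,4,6,6,6,7,7,7,8,8,9,9,9,9,9,10,10,11,11,13,15,16,18,19,29]

Per-enzyme occurrences:
  UxaX GCAGAACT/0: at [2, 11, 78, 130, 166, 195, 208, 216, 236] ⇒ [2, 11, 78, 130, 166, 195, 208, 216, 236]
  ZebIII GGTA/1: at [29, 36, 46, 54, 60, 70, 108, 123, 138, 144, 184, 203, 228] ⇒ [30, 37, 47, 55, 61, 71, 109, 124, 139, 145, 185, 204, 229]
  HnxIX CTAAAA/6: at [40, 90, 101, 150, 159, 176] ⇒ [46, 96, 107, 156, 165, 182]

Pooled cuts: [2, 11, 30, 37, 46, 47, 55, 61, 71, 78, 96, 107, 109, 124, 130, 139, 145, 156, 165, 166, 182, 185, 195, 204, 208, 216, 229, 236]

Fragment lengths:
  2→11: 9 bp
  11→30: 19 bp
  30→37: 7 bp
  37→46: 9 bp
  46→47: 1 bp
  47→55: 8 bp
  55→61: 6 bp
  61→71: 10 bp
  71→78: 7 bp
  78→96: 18 bp
  96→107: 11 bp
  107→109: 2 bp
  109→124: 15 bp
  124→130: 6 bp
  130→139: 9 bp
  139→145: 6 bp
  145→156: 11 bp
  156→165: 9 bp
  165→166: 1 bp
  166→182: 16 bp
  182→185: 3 bp
  185→195: 10 bp
  195→204: 9 bp
  204→208: 4 bp
  208→216: 8 bp
  216→229: 13 bp
  229→236: 7 bp
  236→2 (wrap): 263-236+2 = 29 bp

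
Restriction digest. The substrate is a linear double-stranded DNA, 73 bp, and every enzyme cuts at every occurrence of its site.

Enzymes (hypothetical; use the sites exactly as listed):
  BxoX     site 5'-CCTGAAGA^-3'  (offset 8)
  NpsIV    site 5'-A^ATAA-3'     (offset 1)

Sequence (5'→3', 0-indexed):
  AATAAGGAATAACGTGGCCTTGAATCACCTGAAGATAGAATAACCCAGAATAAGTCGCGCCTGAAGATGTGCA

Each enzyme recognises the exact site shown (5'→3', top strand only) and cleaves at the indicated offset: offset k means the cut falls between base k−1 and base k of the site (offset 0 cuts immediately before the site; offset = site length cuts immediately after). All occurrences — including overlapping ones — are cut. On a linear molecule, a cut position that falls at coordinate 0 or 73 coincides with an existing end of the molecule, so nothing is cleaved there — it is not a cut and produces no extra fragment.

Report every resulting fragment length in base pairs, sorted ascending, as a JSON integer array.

Scan for sites:
  BxoX CCTGAAGA/8: at [27, 59] ⇒ [35, 67]
  NpsIV AATAA/1: at [0, 7, 38, 48] ⇒ [1, 8, 39, 49]

All cut coordinates (distinct, sorted): [1, 8, 35, 39, 49, 67]

Fragment lengths:
  [0,1): 1 bp
  [1,8): 7 bp
  [8,35): 27 bp
  [35,39): 4 bp
  [39,49): 10 bp
  [49,67): 18 bp
  [67,73): 6 bp

[1,4,6,7,10,18,27]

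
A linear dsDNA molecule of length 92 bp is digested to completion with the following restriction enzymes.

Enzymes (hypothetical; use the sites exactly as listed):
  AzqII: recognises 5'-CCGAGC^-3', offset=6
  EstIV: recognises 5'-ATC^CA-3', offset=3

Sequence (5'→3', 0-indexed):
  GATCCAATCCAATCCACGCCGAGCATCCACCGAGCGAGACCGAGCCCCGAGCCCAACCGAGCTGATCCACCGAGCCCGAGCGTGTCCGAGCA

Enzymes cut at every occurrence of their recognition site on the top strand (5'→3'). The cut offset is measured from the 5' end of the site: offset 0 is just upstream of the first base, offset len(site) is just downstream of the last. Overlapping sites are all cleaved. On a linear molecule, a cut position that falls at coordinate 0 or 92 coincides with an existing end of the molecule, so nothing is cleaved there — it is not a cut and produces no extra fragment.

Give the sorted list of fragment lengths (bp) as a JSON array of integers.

Scan for sites:
  AzqII (CCGAGC, off=6): starts [18, 29, 39, 46, 56, 69, 75, 85] → cuts [24, 35, 45, 52, 62, 75, 81, 91]
  EstIV (ATCCA, off=3): starts [1, 6, 11, 24, 64] → cuts [4, 9, 14, 27, 67]

All cut coordinates (distinct, sorted): [4, 9, 14, 24, 27, 35, 45, 52, 62, 67, 75, 81, 91]

Fragments:
  [0,4): 4 bp
  [4,9): 5 bp
  [9,14): 5 bp
  [14,24): 10 bp
  [24,27): 3 bp
  [27,35): 8 bp
  [35,45): 10 bp
  [45,52): 7 bp
  [52,62): 10 bp
  [62,67): 5 bp
  [67,75): 8 bp
  [75,81): 6 bp
  [81,91): 10 bp
  [91,92): 1 bp

[1,3,4,5,5,5,6,7,8,8,10,10,10,10]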